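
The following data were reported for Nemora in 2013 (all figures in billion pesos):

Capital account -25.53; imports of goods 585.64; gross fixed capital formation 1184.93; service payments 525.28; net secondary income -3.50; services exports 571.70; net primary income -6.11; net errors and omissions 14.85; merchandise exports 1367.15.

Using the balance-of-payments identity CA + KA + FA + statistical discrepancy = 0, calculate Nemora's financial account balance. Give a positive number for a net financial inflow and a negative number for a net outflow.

-807.64

Goods balance = 1367.15 - 585.64 = 781.51
Services balance = 571.70 - 525.28 = 46.42
Trade balance (goods + services) = 781.51 + 46.42 = 827.93
Net primary income = -6.11
Net secondary income = -3.50
Current account = 827.93 + (-6.11) + (-3.50) = 818.32
Financial account = -(818.32 + (-25.53) + 14.85) = -807.64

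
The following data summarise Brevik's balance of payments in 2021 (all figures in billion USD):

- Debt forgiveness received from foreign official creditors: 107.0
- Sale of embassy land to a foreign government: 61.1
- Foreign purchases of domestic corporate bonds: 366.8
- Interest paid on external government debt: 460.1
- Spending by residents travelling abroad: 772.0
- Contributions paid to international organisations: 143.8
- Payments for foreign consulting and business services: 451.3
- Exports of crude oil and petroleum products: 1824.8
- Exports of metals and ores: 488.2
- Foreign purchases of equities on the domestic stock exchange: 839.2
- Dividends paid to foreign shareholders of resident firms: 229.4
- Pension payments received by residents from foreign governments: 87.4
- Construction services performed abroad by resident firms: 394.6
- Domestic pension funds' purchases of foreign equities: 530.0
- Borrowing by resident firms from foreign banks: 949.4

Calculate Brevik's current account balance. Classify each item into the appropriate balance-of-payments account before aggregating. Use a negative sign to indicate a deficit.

Goods: 1824.8 + 488.2 = 2313.0
Services: 394.6 - 772.0 - 451.3 = -828.7
Primary income: -460.1 - 229.4 = -689.5
Secondary income: 87.4 - 143.8 = -56.4
Current account = 2313.0 + (-828.7) + (-689.5) + (-56.4) = 738.4
(Excluded from the current account — capital account: debt forgiveness received from foreign official creditors 107.0, sale of embassy land to a foreign government 61.1; financial account: foreign purchases of domestic corporate bonds 366.8, foreign purchases of equities on the domestic stock exchange 839.2, domestic pension funds' purchases of foreign equities 530.0, borrowing by resident firms from foreign banks 949.4.)

738.4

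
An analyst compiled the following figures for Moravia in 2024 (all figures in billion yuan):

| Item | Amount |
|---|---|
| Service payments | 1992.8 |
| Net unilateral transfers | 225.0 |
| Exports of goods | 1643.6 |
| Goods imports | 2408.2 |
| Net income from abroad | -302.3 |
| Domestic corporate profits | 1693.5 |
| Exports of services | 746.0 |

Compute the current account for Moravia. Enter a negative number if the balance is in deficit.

Goods balance = 1643.6 - 2408.2 = -764.6
Services balance = 746.0 - 1992.8 = -1246.8
Trade balance (goods + services) = -764.6 + (-1246.8) = -2011.4
Net primary income = -302.3
Net secondary income = 225.0
Current account = -2011.4 + (-302.3) + 225.0 = -2088.7

-2088.7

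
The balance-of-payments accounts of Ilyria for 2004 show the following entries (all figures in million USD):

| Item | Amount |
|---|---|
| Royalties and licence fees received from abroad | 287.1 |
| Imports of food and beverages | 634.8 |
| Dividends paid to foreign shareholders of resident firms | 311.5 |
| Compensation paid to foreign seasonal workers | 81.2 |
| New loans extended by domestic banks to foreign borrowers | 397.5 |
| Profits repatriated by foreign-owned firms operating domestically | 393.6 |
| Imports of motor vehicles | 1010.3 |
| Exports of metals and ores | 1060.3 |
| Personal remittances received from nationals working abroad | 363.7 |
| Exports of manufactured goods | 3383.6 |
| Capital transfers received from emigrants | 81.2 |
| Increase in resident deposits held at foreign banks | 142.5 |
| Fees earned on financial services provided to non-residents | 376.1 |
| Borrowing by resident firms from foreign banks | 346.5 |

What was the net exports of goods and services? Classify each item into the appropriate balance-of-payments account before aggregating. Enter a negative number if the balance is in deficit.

3462.0

Goods: 1060.3 + 3383.6 - 1010.3 - 634.8 = 2798.8
Services: 287.1 + 376.1 = 663.2
Trade balance = 2798.8 + 663.2 = 3462.0
(Excluded from the trade balance — primary income: dividends paid to foreign shareholders of resident firms 311.5, compensation paid to foreign seasonal workers 81.2, profits repatriated by foreign-owned firms operating domestically 393.6; financial account: new loans extended by domestic banks to foreign borrowers 397.5, increase in resident deposits held at foreign banks 142.5, borrowing by resident firms from foreign banks 346.5; secondary income: personal remittances received from nationals working abroad 363.7; capital account: capital transfers received from emigrants 81.2.)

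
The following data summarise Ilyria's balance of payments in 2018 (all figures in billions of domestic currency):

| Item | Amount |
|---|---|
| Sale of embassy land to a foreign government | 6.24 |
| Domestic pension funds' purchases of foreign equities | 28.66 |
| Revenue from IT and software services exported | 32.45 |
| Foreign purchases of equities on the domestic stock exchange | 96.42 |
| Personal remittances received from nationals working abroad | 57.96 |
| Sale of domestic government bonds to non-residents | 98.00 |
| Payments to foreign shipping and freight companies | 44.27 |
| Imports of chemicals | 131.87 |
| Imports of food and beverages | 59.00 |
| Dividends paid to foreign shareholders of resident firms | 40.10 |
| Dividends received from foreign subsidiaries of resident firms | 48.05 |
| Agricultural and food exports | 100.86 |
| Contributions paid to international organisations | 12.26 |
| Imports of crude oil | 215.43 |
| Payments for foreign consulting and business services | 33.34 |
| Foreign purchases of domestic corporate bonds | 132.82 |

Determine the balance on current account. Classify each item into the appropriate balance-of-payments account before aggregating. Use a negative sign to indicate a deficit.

Goods: -59.00 - 215.43 - 131.87 + 100.86 = -305.44
Services: -44.27 - 33.34 + 32.45 = -45.16
Primary income: 48.05 - 40.10 = 7.95
Secondary income: 57.96 - 12.26 = 45.70
Current account = (-305.44) + (-45.16) + 7.95 + 45.70 = -296.95
(Excluded from the current account — capital account: sale of embassy land to a foreign government 6.24; financial account: domestic pension funds' purchases of foreign equities 28.66, foreign purchases of equities on the domestic stock exchange 96.42, sale of domestic government bonds to non-residents 98.00, foreign purchases of domestic corporate bonds 132.82.)

-296.95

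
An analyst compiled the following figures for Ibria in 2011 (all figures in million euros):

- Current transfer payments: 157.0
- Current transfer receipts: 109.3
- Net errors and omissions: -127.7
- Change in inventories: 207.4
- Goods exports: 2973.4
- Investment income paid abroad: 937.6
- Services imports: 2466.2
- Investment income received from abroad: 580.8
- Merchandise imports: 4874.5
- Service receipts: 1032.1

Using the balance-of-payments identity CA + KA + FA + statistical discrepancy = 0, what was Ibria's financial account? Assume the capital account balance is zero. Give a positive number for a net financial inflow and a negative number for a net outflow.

3867.4

Goods balance = 2973.4 - 4874.5 = -1901.1
Services balance = 1032.1 - 2466.2 = -1434.1
Trade balance (goods + services) = -1901.1 + (-1434.1) = -3335.2
Net primary income = 580.8 - 937.6 = -356.8
Net secondary income = 109.3 - 157.0 = -47.7
Current account = -3335.2 + (-356.8) + (-47.7) = -3739.7
Financial account = -(-3739.7 + (-127.7)) = 3867.4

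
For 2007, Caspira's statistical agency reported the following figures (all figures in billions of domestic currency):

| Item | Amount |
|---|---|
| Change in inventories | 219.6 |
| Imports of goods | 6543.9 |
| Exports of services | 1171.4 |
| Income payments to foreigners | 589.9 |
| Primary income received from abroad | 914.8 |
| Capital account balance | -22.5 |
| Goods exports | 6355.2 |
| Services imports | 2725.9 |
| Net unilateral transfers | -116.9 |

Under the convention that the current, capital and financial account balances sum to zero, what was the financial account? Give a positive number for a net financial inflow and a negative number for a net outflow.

Goods balance = 6355.2 - 6543.9 = -188.7
Services balance = 1171.4 - 2725.9 = -1554.5
Trade balance (goods + services) = -188.7 + (-1554.5) = -1743.2
Net primary income = 914.8 - 589.9 = 324.9
Net secondary income = -116.9
Current account = -1743.2 + 324.9 + (-116.9) = -1535.2
Financial account = -(-1535.2 + (-22.5)) = 1557.7

1557.7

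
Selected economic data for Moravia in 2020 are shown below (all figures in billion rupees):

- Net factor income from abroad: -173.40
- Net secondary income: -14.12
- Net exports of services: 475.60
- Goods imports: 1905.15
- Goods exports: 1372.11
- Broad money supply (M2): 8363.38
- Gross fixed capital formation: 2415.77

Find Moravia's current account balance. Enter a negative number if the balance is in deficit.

Goods balance = 1372.11 - 1905.15 = -533.04
Services balance = 475.60
Trade balance (goods + services) = -533.04 + 475.60 = -57.44
Net primary income = -173.40
Net secondary income = -14.12
Current account = -57.44 + (-173.40) + (-14.12) = -244.96

-244.96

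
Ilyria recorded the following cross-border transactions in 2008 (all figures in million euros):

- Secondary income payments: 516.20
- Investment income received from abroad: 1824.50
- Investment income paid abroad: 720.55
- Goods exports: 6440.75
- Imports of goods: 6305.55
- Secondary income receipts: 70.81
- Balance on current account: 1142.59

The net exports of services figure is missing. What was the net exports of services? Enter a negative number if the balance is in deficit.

348.83

Current account = goods balance + services balance + net primary income + net secondary income
Sum of the known components = 793.76
Net exports of services = CA - (known components) = 1142.59 - 793.76 = 348.83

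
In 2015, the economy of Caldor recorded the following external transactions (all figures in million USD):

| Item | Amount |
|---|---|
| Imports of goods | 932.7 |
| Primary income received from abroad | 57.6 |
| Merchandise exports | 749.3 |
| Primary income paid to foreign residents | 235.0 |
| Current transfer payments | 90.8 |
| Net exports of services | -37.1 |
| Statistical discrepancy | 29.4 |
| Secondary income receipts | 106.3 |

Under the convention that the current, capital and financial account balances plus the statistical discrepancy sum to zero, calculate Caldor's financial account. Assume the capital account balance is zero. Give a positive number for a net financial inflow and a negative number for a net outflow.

353.0

Goods balance = 749.3 - 932.7 = -183.4
Services balance = -37.1
Trade balance (goods + services) = -183.4 + (-37.1) = -220.5
Net primary income = 57.6 - 235.0 = -177.4
Net secondary income = 106.3 - 90.8 = 15.5
Current account = -220.5 + (-177.4) + 15.5 = -382.4
Financial account = -(-382.4 + 29.4) = 353.0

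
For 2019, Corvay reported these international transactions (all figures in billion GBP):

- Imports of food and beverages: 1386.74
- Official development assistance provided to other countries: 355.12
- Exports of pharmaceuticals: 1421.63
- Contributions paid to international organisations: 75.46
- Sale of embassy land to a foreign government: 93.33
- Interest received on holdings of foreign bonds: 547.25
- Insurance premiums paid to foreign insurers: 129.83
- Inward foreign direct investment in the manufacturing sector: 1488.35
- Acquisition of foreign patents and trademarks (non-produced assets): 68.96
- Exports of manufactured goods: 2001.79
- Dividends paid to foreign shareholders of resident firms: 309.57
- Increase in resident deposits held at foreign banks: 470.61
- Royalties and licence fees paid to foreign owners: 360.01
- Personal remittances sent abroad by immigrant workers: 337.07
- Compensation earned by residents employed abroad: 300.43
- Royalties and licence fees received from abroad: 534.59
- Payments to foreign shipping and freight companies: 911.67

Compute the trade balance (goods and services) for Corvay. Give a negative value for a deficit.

Goods: 1421.63 + 2001.79 - 1386.74 = 2036.68
Services: -129.83 - 360.01 - 911.67 + 534.59 = -866.92
Trade balance = 2036.68 + (-866.92) = 1169.76
(Excluded from the trade balance — secondary income: official development assistance provided to other countries 355.12, contributions paid to international organisations 75.46, personal remittances sent abroad by immigrant workers 337.07; capital account: sale of embassy land to a foreign government 93.33, acquisition of foreign patents and trademarks (non-produced assets) 68.96; primary income: interest received on holdings of foreign bonds 547.25, dividends paid to foreign shareholders of resident firms 309.57, compensation earned by residents employed abroad 300.43; financial account: inward foreign direct investment in the manufacturing sector 1488.35, increase in resident deposits held at foreign banks 470.61.)

1169.76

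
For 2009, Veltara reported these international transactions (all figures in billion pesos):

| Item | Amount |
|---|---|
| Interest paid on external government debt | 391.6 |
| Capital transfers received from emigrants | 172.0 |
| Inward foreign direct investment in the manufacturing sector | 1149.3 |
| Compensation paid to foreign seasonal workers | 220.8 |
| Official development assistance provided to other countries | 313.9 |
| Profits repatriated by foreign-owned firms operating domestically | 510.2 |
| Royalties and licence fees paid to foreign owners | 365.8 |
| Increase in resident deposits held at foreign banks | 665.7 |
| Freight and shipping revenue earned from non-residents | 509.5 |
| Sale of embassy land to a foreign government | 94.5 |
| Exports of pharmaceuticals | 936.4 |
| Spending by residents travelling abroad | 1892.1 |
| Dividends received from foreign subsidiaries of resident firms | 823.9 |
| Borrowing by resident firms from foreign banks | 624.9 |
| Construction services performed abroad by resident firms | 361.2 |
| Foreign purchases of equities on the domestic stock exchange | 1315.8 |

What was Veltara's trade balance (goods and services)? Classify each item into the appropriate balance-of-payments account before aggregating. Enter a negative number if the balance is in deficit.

Goods: 936.4
Services: -365.8 + 361.2 - 1892.1 + 509.5 = -1387.2
Trade balance = 936.4 + (-1387.2) = -450.8
(Excluded from the trade balance — primary income: interest paid on external government debt 391.6, compensation paid to foreign seasonal workers 220.8, profits repatriated by foreign-owned firms operating domestically 510.2, dividends received from foreign subsidiaries of resident firms 823.9; capital account: capital transfers received from emigrants 172.0, sale of embassy land to a foreign government 94.5; financial account: inward foreign direct investment in the manufacturing sector 1149.3, increase in resident deposits held at foreign banks 665.7, borrowing by resident firms from foreign banks 624.9, foreign purchases of equities on the domestic stock exchange 1315.8; secondary income: official development assistance provided to other countries 313.9.)

-450.8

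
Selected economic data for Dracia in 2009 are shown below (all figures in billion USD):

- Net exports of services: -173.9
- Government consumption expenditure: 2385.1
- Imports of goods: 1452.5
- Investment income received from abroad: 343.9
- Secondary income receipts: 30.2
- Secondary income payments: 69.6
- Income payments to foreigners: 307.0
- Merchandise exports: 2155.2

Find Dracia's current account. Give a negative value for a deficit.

Goods balance = 2155.2 - 1452.5 = 702.7
Services balance = -173.9
Trade balance (goods + services) = 702.7 + (-173.9) = 528.8
Net primary income = 343.9 - 307.0 = 36.9
Net secondary income = 30.2 - 69.6 = -39.4
Current account = 528.8 + 36.9 + (-39.4) = 526.3

526.3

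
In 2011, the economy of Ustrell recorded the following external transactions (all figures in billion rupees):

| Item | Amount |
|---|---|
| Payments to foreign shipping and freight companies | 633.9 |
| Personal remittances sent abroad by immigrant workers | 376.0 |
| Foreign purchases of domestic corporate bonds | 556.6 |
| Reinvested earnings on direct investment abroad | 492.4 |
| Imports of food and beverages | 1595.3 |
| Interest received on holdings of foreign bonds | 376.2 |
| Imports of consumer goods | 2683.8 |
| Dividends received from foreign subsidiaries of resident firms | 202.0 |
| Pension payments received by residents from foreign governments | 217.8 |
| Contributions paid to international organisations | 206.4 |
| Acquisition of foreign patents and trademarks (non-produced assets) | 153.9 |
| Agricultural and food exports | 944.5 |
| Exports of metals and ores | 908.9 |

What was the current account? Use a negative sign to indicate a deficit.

-2353.6

Goods: 944.5 - 1595.3 + 908.9 - 2683.8 = -2425.7
Services: -633.9
Primary income: 376.2 + 202.0 + 492.4 = 1070.6
Secondary income: 217.8 - 376.0 - 206.4 = -364.6
Current account = (-2425.7) + (-633.9) + 1070.6 + (-364.6) = -2353.6
(Excluded from the current account — financial account: foreign purchases of domestic corporate bonds 556.6; capital account: acquisition of foreign patents and trademarks (non-produced assets) 153.9.)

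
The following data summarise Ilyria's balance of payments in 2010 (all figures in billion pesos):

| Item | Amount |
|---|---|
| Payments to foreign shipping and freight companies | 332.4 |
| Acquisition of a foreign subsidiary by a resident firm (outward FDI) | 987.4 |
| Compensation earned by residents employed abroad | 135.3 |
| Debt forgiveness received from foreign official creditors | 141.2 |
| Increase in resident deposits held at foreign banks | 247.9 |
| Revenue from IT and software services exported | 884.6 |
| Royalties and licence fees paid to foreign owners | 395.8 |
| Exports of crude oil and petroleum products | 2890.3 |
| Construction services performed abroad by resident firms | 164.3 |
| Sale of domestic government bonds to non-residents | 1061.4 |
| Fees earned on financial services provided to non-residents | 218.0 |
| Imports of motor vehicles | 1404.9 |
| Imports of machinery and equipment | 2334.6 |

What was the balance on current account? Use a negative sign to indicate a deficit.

-175.2

Goods: -2334.6 + 2890.3 - 1404.9 = -849.2
Services: 218.0 + 884.6 - 332.4 + 164.3 - 395.8 = 538.7
Primary income: 135.3
Current account = (-849.2) + 538.7 + 135.3 = -175.2
(Excluded from the current account — financial account: acquisition of a foreign subsidiary by a resident firm (outward FDI) 987.4, increase in resident deposits held at foreign banks 247.9, sale of domestic government bonds to non-residents 1061.4; capital account: debt forgiveness received from foreign official creditors 141.2.)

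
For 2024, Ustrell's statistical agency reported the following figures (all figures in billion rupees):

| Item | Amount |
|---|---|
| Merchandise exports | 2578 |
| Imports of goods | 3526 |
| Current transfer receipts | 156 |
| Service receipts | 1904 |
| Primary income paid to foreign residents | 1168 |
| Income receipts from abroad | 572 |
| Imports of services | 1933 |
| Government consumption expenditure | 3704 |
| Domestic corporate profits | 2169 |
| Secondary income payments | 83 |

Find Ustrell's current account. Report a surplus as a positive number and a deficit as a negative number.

Goods balance = 2578 - 3526 = -948
Services balance = 1904 - 1933 = -29
Trade balance (goods + services) = -948 + (-29) = -977
Net primary income = 572 - 1168 = -596
Net secondary income = 156 - 83 = 73
Current account = -977 + (-596) + 73 = -1500

-1500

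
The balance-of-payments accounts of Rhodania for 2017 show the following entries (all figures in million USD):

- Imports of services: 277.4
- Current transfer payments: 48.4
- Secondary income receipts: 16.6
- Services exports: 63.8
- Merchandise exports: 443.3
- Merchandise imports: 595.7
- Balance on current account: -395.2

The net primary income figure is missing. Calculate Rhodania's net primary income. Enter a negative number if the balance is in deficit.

2.6

Current account = goods balance + services balance + net primary income + net secondary income
Sum of the known components = -397.8
Net primary income = CA - (known components) = -395.2 - (-397.8) = 2.6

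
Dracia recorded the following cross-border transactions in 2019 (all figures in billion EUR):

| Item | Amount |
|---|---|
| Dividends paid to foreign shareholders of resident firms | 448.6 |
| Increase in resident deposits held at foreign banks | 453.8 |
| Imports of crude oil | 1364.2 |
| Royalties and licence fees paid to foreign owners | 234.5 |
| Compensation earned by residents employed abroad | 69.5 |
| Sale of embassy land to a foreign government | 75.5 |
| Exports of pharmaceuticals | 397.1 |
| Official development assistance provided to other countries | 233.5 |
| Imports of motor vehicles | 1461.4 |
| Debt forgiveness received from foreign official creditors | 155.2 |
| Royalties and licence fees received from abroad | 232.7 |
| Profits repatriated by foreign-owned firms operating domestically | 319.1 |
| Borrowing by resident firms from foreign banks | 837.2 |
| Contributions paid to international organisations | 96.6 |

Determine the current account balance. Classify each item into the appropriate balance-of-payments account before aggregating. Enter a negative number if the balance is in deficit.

-3458.6

Goods: -1364.2 - 1461.4 + 397.1 = -2428.5
Services: 232.7 - 234.5 = -1.8
Primary income: -319.1 - 448.6 + 69.5 = -698.2
Secondary income: -96.6 - 233.5 = -330.1
Current account = (-2428.5) + (-1.8) + (-698.2) + (-330.1) = -3458.6
(Excluded from the current account — financial account: increase in resident deposits held at foreign banks 453.8, borrowing by resident firms from foreign banks 837.2; capital account: sale of embassy land to a foreign government 75.5, debt forgiveness received from foreign official creditors 155.2.)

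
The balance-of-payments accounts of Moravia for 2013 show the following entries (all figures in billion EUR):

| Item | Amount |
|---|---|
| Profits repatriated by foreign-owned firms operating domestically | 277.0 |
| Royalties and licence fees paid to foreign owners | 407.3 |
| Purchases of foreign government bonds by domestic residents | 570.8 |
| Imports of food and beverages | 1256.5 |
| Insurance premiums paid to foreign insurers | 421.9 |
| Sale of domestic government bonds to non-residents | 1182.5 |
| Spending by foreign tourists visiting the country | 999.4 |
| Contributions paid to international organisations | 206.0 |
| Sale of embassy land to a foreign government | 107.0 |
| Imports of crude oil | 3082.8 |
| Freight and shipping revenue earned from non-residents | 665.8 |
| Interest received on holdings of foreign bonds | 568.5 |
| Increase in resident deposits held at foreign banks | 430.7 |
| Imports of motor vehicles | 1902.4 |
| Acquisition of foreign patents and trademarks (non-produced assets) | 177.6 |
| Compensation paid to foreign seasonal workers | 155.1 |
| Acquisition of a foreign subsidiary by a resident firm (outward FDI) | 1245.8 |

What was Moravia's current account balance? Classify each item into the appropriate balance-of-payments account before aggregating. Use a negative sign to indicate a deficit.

Goods: -3082.8 - 1902.4 - 1256.5 = -6241.7
Services: -421.9 + 999.4 - 407.3 + 665.8 = 836.0
Primary income: 568.5 - 277.0 - 155.1 = 136.4
Secondary income: -206.0
Current account = (-6241.7) + 836.0 + 136.4 + (-206.0) = -5475.3
(Excluded from the current account — financial account: purchases of foreign government bonds by domestic residents 570.8, sale of domestic government bonds to non-residents 1182.5, increase in resident deposits held at foreign banks 430.7, acquisition of a foreign subsidiary by a resident firm (outward FDI) 1245.8; capital account: sale of embassy land to a foreign government 107.0, acquisition of foreign patents and trademarks (non-produced assets) 177.6.)

-5475.3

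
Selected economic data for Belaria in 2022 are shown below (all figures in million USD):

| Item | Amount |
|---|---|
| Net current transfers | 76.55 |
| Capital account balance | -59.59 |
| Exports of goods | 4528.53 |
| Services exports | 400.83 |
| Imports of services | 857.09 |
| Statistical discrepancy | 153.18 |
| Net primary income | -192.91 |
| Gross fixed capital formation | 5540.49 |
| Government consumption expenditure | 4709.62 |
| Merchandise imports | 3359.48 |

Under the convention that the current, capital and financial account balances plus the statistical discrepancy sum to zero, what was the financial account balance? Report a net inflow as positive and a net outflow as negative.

-690.02

Goods balance = 4528.53 - 3359.48 = 1169.05
Services balance = 400.83 - 857.09 = -456.26
Trade balance (goods + services) = 1169.05 + (-456.26) = 712.79
Net primary income = -192.91
Net secondary income = 76.55
Current account = 712.79 + (-192.91) + 76.55 = 596.43
Financial account = -(596.43 + (-59.59) + 153.18) = -690.02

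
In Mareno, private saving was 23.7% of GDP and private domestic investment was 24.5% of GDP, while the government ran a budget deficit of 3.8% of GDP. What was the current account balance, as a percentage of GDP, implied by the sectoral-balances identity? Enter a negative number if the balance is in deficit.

By the sectoral-balances identity, CA = (S_private - I) + (T - G).
Private balance = 23.7 - 24.5 = -0.8
Government balance (T - G) = -3.8
CA = -0.8 + (-3.8) = -4.6

-4.6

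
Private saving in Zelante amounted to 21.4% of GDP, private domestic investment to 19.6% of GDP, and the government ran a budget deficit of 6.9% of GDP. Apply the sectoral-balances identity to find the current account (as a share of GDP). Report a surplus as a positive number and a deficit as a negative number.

By the sectoral-balances identity, CA = (S_private - I) + (T - G).
Private balance = 21.4 - 19.6 = 1.8
Government balance (T - G) = -6.9
CA = 1.8 + (-6.9) = -5.1

-5.1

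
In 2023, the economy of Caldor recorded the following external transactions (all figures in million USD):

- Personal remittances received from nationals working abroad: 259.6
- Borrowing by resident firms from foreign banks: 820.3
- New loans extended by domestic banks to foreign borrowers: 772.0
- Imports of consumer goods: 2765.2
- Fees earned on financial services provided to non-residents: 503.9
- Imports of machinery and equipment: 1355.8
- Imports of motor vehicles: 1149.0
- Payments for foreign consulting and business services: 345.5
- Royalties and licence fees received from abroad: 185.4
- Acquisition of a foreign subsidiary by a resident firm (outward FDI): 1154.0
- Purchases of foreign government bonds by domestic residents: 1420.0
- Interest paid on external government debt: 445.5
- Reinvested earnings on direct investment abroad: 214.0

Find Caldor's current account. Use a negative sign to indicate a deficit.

Goods: -2765.2 - 1355.8 - 1149.0 = -5270.0
Services: 503.9 + 185.4 - 345.5 = 343.8
Primary income: 214.0 - 445.5 = -231.5
Secondary income: 259.6
Current account = (-5270.0) + 343.8 + (-231.5) + 259.6 = -4898.1
(Excluded from the current account — financial account: borrowing by resident firms from foreign banks 820.3, new loans extended by domestic banks to foreign borrowers 772.0, acquisition of a foreign subsidiary by a resident firm (outward FDI) 1154.0, purchases of foreign government bonds by domestic residents 1420.0.)

-4898.1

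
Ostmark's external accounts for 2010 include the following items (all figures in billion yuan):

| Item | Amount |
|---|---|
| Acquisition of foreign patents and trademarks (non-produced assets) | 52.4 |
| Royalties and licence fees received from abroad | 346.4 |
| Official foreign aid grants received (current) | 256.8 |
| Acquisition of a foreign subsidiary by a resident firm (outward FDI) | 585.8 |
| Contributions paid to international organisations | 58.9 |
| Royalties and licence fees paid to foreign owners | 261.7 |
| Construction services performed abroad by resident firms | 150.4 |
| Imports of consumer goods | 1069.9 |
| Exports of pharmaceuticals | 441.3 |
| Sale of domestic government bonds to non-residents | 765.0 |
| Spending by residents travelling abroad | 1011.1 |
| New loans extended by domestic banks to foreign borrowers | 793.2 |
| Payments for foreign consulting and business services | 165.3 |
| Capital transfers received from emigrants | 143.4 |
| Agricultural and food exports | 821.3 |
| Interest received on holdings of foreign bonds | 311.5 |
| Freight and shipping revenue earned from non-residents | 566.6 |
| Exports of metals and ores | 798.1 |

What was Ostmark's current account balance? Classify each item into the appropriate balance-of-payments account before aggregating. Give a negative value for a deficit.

Goods: -1069.9 + 798.1 + 821.3 + 441.3 = 990.8
Services: -165.3 - 261.7 + 566.6 + 150.4 + 346.4 - 1011.1 = -374.7
Primary income: 311.5
Secondary income: -58.9 + 256.8 = 197.9
Current account = 990.8 + (-374.7) + 311.5 + 197.9 = 1125.5
(Excluded from the current account — capital account: acquisition of foreign patents and trademarks (non-produced assets) 52.4, capital transfers received from emigrants 143.4; financial account: acquisition of a foreign subsidiary by a resident firm (outward FDI) 585.8, sale of domestic government bonds to non-residents 765.0, new loans extended by domestic banks to foreign borrowers 793.2.)

1125.5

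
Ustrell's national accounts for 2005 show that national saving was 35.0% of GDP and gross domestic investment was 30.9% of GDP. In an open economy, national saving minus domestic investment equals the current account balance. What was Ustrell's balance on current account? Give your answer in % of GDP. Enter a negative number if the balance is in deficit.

4.1

CA = S - I = 35.0 - 30.9 = 4.1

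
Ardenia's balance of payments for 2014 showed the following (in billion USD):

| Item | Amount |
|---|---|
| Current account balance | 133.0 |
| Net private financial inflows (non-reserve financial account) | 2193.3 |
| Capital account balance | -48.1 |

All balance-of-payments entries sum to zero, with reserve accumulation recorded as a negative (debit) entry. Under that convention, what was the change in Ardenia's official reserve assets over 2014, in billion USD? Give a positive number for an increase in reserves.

Official reserve transactions balance = -(133.0 + (-48.1) + 2193.3) = -2278.2
An accumulation of reserves is recorded as a debit (negative entry), so the change in the stock of reserves is the negative of that balance.
Change in official reserves = -(-2278.2) = 2278.2

2278.2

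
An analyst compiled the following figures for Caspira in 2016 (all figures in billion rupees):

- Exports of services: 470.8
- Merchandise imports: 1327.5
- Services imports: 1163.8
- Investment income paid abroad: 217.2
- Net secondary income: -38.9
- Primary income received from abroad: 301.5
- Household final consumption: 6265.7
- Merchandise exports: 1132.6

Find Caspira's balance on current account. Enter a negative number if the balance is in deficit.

-842.5

Goods balance = 1132.6 - 1327.5 = -194.9
Services balance = 470.8 - 1163.8 = -693.0
Trade balance (goods + services) = -194.9 + (-693.0) = -887.9
Net primary income = 301.5 - 217.2 = 84.3
Net secondary income = -38.9
Current account = -887.9 + 84.3 + (-38.9) = -842.5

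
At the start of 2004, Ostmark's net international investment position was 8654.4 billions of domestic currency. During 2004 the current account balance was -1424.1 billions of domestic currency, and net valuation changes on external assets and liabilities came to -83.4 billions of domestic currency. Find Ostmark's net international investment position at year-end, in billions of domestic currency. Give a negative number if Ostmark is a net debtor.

7146.9

Change in NIIP = current account + net valuation change = -1424.1 + (-83.4) = -1507.5
End-of-year NIIP = 8654.4 + (-1507.5) = 7146.9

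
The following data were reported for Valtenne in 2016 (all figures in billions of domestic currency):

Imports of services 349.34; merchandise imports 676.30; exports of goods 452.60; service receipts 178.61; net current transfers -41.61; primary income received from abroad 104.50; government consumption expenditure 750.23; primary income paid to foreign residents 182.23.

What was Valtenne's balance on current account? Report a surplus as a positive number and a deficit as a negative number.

Goods balance = 452.60 - 676.30 = -223.70
Services balance = 178.61 - 349.34 = -170.73
Trade balance (goods + services) = -223.70 + (-170.73) = -394.43
Net primary income = 104.50 - 182.23 = -77.73
Net secondary income = -41.61
Current account = -394.43 + (-77.73) + (-41.61) = -513.77

-513.77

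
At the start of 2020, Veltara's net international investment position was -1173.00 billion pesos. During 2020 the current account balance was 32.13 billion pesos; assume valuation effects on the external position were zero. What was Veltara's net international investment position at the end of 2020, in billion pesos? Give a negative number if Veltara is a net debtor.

With no valuation effects, change in NIIP = current account = 32.13
End-of-year NIIP = -1173.00 + 32.13 = -1140.87

-1140.87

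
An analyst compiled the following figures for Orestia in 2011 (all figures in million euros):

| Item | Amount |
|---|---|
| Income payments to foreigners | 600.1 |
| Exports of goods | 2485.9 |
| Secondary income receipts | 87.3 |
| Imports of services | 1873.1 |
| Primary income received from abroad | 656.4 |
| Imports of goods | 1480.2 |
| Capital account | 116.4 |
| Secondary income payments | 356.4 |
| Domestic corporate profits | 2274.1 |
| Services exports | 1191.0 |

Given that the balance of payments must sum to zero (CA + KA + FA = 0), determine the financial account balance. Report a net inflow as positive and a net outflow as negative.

Goods balance = 2485.9 - 1480.2 = 1005.7
Services balance = 1191.0 - 1873.1 = -682.1
Trade balance (goods + services) = 1005.7 + (-682.1) = 323.6
Net primary income = 656.4 - 600.1 = 56.3
Net secondary income = 87.3 - 356.4 = -269.1
Current account = 323.6 + 56.3 + (-269.1) = 110.8
Financial account = -(110.8 + 116.4) = -227.2

-227.2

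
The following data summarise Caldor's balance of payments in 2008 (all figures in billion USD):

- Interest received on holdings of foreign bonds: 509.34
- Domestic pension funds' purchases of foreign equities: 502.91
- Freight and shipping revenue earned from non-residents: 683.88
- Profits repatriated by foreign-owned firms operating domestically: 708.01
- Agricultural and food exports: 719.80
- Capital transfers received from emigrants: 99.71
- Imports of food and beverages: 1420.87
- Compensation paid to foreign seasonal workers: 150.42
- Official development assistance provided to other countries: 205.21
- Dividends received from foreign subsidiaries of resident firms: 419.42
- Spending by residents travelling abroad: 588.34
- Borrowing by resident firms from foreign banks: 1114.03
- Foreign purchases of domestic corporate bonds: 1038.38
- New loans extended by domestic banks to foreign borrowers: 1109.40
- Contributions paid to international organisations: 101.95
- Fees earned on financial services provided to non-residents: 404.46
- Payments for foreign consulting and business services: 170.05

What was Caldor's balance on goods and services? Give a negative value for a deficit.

Goods: -1420.87 + 719.80 = -701.07
Services: 683.88 - 170.05 + 404.46 - 588.34 = 329.95
Trade balance = -701.07 + 329.95 = -371.12
(Excluded from the trade balance — primary income: interest received on holdings of foreign bonds 509.34, profits repatriated by foreign-owned firms operating domestically 708.01, compensation paid to foreign seasonal workers 150.42, dividends received from foreign subsidiaries of resident firms 419.42; financial account: domestic pension funds' purchases of foreign equities 502.91, borrowing by resident firms from foreign banks 1114.03, foreign purchases of domestic corporate bonds 1038.38, new loans extended by domestic banks to foreign borrowers 1109.40; capital account: capital transfers received from emigrants 99.71; secondary income: official development assistance provided to other countries 205.21, contributions paid to international organisations 101.95.)

-371.12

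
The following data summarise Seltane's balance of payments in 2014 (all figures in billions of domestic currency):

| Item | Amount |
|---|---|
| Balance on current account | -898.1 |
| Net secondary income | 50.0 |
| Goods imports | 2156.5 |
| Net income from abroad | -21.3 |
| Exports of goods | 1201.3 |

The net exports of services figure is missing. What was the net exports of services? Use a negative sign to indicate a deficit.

28.4

Current account = goods balance + services balance + net primary income + net secondary income
Sum of the known components = -926.5
Net exports of services = CA - (known components) = -898.1 - (-926.5) = 28.4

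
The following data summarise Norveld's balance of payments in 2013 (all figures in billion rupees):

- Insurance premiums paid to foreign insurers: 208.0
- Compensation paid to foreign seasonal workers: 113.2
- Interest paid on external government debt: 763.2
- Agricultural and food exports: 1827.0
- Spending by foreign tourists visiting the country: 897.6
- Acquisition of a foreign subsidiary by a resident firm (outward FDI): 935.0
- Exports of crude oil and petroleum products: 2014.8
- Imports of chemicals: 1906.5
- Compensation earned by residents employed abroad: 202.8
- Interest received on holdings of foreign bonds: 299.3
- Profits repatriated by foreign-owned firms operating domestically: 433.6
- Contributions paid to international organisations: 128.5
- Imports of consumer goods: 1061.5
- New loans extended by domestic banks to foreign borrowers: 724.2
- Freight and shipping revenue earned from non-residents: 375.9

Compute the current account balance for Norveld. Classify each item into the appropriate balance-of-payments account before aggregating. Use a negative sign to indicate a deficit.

Goods: -1061.5 - 1906.5 + 2014.8 + 1827.0 = 873.8
Services: 375.9 + 897.6 - 208.0 = 1065.5
Primary income: -433.6 - 113.2 + 202.8 + 299.3 - 763.2 = -807.9
Secondary income: -128.5
Current account = 873.8 + 1065.5 + (-807.9) + (-128.5) = 1002.9
(Excluded from the current account — financial account: acquisition of a foreign subsidiary by a resident firm (outward FDI) 935.0, new loans extended by domestic banks to foreign borrowers 724.2.)

1002.9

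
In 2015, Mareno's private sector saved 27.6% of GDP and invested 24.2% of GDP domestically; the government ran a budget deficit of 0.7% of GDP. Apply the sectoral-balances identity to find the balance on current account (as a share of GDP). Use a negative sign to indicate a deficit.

2.7

By the sectoral-balances identity, CA = (S_private - I) + (T - G).
Private balance = 27.6 - 24.2 = 3.4
Government balance (T - G) = -0.7
CA = 3.4 + (-0.7) = 2.7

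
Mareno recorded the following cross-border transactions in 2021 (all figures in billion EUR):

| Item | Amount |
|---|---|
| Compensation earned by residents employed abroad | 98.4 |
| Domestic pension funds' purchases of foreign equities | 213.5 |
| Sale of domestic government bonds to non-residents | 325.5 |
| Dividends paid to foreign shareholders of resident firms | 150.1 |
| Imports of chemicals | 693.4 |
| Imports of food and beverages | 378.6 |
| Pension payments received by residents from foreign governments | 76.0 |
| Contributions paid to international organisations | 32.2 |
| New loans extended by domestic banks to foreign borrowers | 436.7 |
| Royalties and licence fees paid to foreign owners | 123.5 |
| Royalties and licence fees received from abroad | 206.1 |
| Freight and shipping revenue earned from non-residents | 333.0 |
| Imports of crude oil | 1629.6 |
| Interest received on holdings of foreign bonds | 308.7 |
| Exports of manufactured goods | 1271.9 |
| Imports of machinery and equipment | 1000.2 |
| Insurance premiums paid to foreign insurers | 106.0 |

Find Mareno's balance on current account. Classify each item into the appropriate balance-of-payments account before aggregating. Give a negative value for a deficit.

-1819.5

Goods: -1000.2 - 693.4 + 1271.9 - 378.6 - 1629.6 = -2429.9
Services: 333.0 + 206.1 - 123.5 - 106.0 = 309.6
Primary income: 308.7 + 98.4 - 150.1 = 257.0
Secondary income: -32.2 + 76.0 = 43.8
Current account = (-2429.9) + 309.6 + 257.0 + 43.8 = -1819.5
(Excluded from the current account — financial account: domestic pension funds' purchases of foreign equities 213.5, sale of domestic government bonds to non-residents 325.5, new loans extended by domestic banks to foreign borrowers 436.7.)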